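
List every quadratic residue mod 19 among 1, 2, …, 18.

1,4,5,6,7,9,11,16,17

Square k = 1,…,9 (k and 19−k give the same square):
1²=1, 2²=4, 3²=9, 4²=16, 5²≡6, 6²≡17, 7²≡11, 8²≡7, 9²≡5 (mod 19).
So the quadratic residues mod 19 are {1, 4, 5, 6, 7, 9, 11, 16, 17}.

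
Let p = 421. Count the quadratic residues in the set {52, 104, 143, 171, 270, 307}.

(52/421) = -1 → non-residue.
(104/421) = +1 → QR.
(143/421) = -1 → non-residue.
(171/421) = -1 → non-residue.
(270/421) = -1 → non-residue.
(307/421) = +1 → QR.
Total quadratic residues among the 6: 2.

2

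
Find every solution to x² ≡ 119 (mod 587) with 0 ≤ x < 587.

203, 384

Since 587 ≡ 3 (mod 4), a square root of 119 is 119^((587+1)/4) = 119^147 mod 587.
Repeated squaring: 119^2≡73, 119^4≡46, 119^8≡355, 119^16≡407, 119^32≡115, 119^64≡311, 119^128≡453 (mod 587).
119^147 = 119^(128+16+2+1) ≡ 203 (mod 587).
Check: 203² = 41209 ≡ 119 (mod 587). The two roots are 203 and 384.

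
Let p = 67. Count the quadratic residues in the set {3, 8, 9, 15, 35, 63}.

(3/67) = -1 → non-residue.
(8/67) = -1 → non-residue.
(9/67) = +1 → QR.
(15/67) = +1 → QR.
(35/67) = +1 → QR.
(63/67) = -1 → non-residue.
Total quadratic residues among the 6: 3.

3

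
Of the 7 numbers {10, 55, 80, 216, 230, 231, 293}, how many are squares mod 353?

(10/353) = -1 → non-residue.
(55/353) = -1 → non-residue.
(80/353) = -1 → non-residue.
(216/353) = -1 → non-residue.
(230/353) = -1 → non-residue.
(231/353) = +1 → QR.
(293/353) = +1 → QR.
Total quadratic residues among the 7: 2.

2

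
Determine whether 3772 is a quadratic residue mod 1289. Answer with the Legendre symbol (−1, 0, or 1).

1

First reduce: 3772 ≡ 1194 (mod 1289).
Pull out 2: since 1289 ≡ 1 (mod 8), (2/1289) = +1.
Reciprocity: 597 ≡ 1 and 1289 ≡ 1 (mod 4), so (597/1289) = +(1289/597).
Reduce top mod 597: now compute (95/597).
Reciprocity: 95 ≡ 3 and 597 ≡ 1 (mod 4), so (95/597) = +(597/95).
Reduce top mod 95: now compute (27/95).
Reciprocity: 27 ≡ 3 and 95 ≡ 3 (mod 4), so (27/95) = −(95/27).
Reduce top mod 27: now compute (14/27).
Pull out 2: since 27 ≡ 3 (mod 8), (2/27) = -1.
Reciprocity: 7 ≡ 3 and 27 ≡ 3 (mod 4), so (7/27) = −(27/7).
Reduce top mod 7: now compute (6/7).
Pull out 2: since 7 ≡ 7 (mod 8), (2/7) = +1.
Reciprocity: 3 ≡ 3 and 7 ≡ 3 (mod 4), so (3/7) = −(7/3).
Reduce top mod 3: now compute (1/3).
Reached (1/3) = 1. Collecting the sign flips along the way, the symbol is +1.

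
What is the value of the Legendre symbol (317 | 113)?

1

Euler's criterion: (317/113) ≡ 91^56 (mod 113).
91^2 ≡ 32 (mod 113)
91^4 ≡ 7 (mod 113)
91^8 ≡ 49 (mod 113)
91^16 ≡ 28 (mod 113)
91^32 ≡ 106 (mod 113)
91^56 = 91^(32+16+8) ≡ 1 (mod 113).
Result is 1, so (317/113) = 1.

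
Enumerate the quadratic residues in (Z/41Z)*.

1,2,4,5,8,9,10,16,18,20,21,23,25,31,32,33,36,37,39,40

Square k = 1,…,20 (k and 41−k give the same square):
1²=1, 2²=4, 3²=9, 4²=16, 5²=25, 6²=36, 7²≡8, 8²≡23, 9²≡40, 10²≡18, 11²≡39, 12²≡21, 13²≡5, 14²≡32, 15²≡20, 16²≡10, 17²≡2, 18²≡37, 19²≡33, 20²≡31 (mod 41).
So the quadratic residues mod 41 are {1, 2, 4, 5, 8, 9, 10, 16, 18, 20, 21, 23, 25, 31, 32, 33, 36, 37, 39, 40}.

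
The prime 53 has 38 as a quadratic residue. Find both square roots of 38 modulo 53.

53 ≡ 1 (mod 4), so we find a root by search.
Trying successive values, 12² = 144 ≡ 38 (mod 53). The other root is 53 − 12 = 41.

12, 41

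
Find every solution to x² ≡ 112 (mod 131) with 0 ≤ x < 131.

51, 80

Since 131 ≡ 3 (mod 4), a square root of 112 is 112^((131+1)/4) = 112^33 mod 131.
Repeated squaring: 112^2≡99, 112^4≡107, 112^8≡52, 112^16≡84, 112^32≡113 (mod 131).
112^33 = 112^(32+1) ≡ 80 (mod 131).
Check: 80² = 6400 ≡ 112 (mod 131). The two roots are 51 and 80.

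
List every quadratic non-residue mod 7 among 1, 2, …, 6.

3,5,6

Square k = 1,…,3 (k and 7−k give the same square):
1²=1, 2²=4, 3²≡2 (mod 7).
The residues are {1, 2, 4}; the non-residues are the remaining 3 nonzero classes.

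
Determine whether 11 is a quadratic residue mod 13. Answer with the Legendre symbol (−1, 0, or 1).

Reciprocity: 11 ≡ 3 and 13 ≡ 1 (mod 4), so (11/13) = +(13/11).
Reduce top mod 11: now compute (2/11).
Pull out 2: since 11 ≡ 3 (mod 8), (2/11) = -1.
Reached (1/11) = 1. Collecting the sign flips along the way, the symbol is -1.

-1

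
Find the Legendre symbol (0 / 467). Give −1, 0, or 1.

0

Top reduces to 0: gcd > 1, so the symbol is 0.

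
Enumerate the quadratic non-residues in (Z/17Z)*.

Square k = 1,…,8 (k and 17−k give the same square):
1²=1, 2²=4, 3²=9, 4²=16, 5²≡8, 6²≡2, 7²≡15, 8²≡13 (mod 17).
The residues are {1, 2, 4, 8, 9, 13, 15, 16}; the non-residues are the remaining 8 nonzero classes.

3 5 6 7 10 11 12 14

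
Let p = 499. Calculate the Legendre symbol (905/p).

1

First reduce: 905 ≡ 406 (mod 499).
Pull out 2: since 499 ≡ 3 (mod 8), (2/499) = -1.
Reciprocity: 203 ≡ 3 and 499 ≡ 3 (mod 4), so (203/499) = −(499/203).
Reduce top mod 203: now compute (93/203).
Reciprocity: 93 ≡ 1 and 203 ≡ 3 (mod 4), so (93/203) = +(203/93).
Reduce top mod 93: now compute (17/93).
Reciprocity: 17 ≡ 1 and 93 ≡ 1 (mod 4), so (17/93) = +(93/17).
Reduce top mod 17: now compute (8/17).
Pull out 2^3: since 17 ≡ 1 (mod 8), (2/17) = +1, so (2/17)^3 = +1.
Reached (1/17) = 1. Collecting the sign flips along the way, the symbol is +1.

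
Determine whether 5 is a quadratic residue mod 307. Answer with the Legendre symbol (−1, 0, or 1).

Reciprocity: 5 ≡ 1 and 307 ≡ 3 (mod 4), so (5/307) = +(307/5).
Reduce top mod 5: now compute (2/5).
Pull out 2: since 5 ≡ 5 (mod 8), (2/5) = -1.
Reached (1/5) = 1. Collecting the sign flips along the way, the symbol is -1.

-1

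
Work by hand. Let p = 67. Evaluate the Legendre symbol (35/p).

1

Reciprocity: 35 ≡ 3 and 67 ≡ 3 (mod 4), so (35/67) = −(67/35).
Reduce top mod 35: now compute (32/35).
Pull out 2^5: since 35 ≡ 3 (mod 8), (2/35) = -1, so (2/35)^5 = -1.
Reached (1/35) = 1. Collecting the sign flips along the way, the symbol is +1.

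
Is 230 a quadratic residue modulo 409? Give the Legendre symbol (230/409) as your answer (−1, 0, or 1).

Pull out 2: since 409 ≡ 1 (mod 8), (2/409) = +1.
Reciprocity: 115 ≡ 3 and 409 ≡ 1 (mod 4), so (115/409) = +(409/115).
Reduce top mod 115: now compute (64/115).
Pull out 2^6: since 115 ≡ 3 (mod 8), (2/115) = -1, so (2/115)^6 = +1.
Reached (1/115) = 1. Collecting the sign flips along the way, the symbol is +1.

1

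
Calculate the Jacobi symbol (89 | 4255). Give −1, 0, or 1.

Reciprocity: 89 ≡ 1 and 4255 ≡ 3 (mod 4), so (89/4255) = +(4255/89).
Reduce top mod 89: now compute (72/89).
Pull out 2^3: since 89 ≡ 1 (mod 8), (2/89) = +1, so (2/89)^3 = +1.
Reciprocity: 9 ≡ 1 and 89 ≡ 1 (mod 4), so (9/89) = +(89/9).
Reduce top mod 9: now compute (8/9).
Pull out 2^3: since 9 ≡ 1 (mod 8), (2/9) = +1, so (2/9)^3 = +1.
Reached (1/9) = 1. Collecting the sign flips along the way, the symbol is +1.

1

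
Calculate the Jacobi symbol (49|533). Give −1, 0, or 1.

Reciprocity: 49 ≡ 1 and 533 ≡ 1 (mod 4), so (49/533) = +(533/49).
Reduce top mod 49: now compute (43/49).
Reciprocity: 43 ≡ 3 and 49 ≡ 1 (mod 4), so (43/49) = +(49/43).
Reduce top mod 43: now compute (6/43).
Pull out 2: since 43 ≡ 3 (mod 8), (2/43) = -1.
Reciprocity: 3 ≡ 3 and 43 ≡ 3 (mod 4), so (3/43) = −(43/3).
Reduce top mod 3: now compute (1/3).
Reached (1/3) = 1. Collecting the sign flips along the way, the symbol is +1.

1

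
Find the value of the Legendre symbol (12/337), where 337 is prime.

1

Euler's criterion: (12/337) ≡ 12^168 (mod 337).
12^2 ≡ 144 (mod 337)
12^4 ≡ 179 (mod 337)
12^8 ≡ 26 (mod 337)
12^16 ≡ 2 (mod 337)
12^32 ≡ 4 (mod 337)
12^64 ≡ 16 (mod 337)
12^128 ≡ 256 (mod 337)
12^168 = 12^(128+32+8) ≡ 1 (mod 337).
Result is 1, so (12/337) = 1.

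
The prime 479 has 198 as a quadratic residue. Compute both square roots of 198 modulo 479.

Since 479 ≡ 3 (mod 4), a square root of 198 is 198^((479+1)/4) = 198^120 mod 479.
Repeated squaring: 198^2≡405, 198^4≡207, 198^8≡218, 198^16≡103, 198^32≡71, 198^64≡251 (mod 479).
198^120 = 198^(64+32+16+8) ≡ 445 (mod 479).
Check: 445² = 198025 ≡ 198 (mod 479). The two roots are 34 and 445.

34, 445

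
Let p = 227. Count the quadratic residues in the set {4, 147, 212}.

3

(4/227) = +1 → QR.
(147/227) = +1 → QR.
(212/227) = +1 → QR.
Total quadratic residues among the 3: 3.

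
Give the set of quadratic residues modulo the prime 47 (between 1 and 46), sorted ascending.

Square k = 1,…,23 (k and 47−k give the same square):
1²=1, 2²=4, 3²=9, 4²=16, 5²=25, 6²=36, 7²≡2, 8²≡17, 9²≡34, 10²≡6, 11²≡27, 12²≡3, 13²≡28, 14²≡8, 15²≡37, 16²≡21, 17²≡7, 18²≡42, 19²≡32, 20²≡24, 21²≡18, 22²≡14, 23²≡12 (mod 47).
So the quadratic residues mod 47 are {1, 2, 3, 4, 6, 7, 8, 9, 12, 14, 16, 17, 18, 21, 24, 25, 27, 28, 32, 34, 36, 37, 42}.

1 2 3 4 6 7 8 9 12 14 16 17 18 21 24 25 27 28 32 34 36 37 42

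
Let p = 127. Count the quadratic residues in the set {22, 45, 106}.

(22/127) = +1 → QR.
(45/127) = -1 → non-residue.
(106/127) = -1 → non-residue.
Total quadratic residues among the 3: 1.

1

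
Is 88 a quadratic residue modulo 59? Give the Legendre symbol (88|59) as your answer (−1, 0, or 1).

1

First reduce: 88 ≡ 29 (mod 59).
Reciprocity: 29 ≡ 1 and 59 ≡ 3 (mod 4), so (29/59) = +(59/29).
Reduce top mod 29: now compute (1/29).
Reached (1/29) = 1. Collecting the sign flips along the way, the symbol is +1.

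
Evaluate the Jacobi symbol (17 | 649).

-1

Reciprocity: 17 ≡ 1 and 649 ≡ 1 (mod 4), so (17/649) = +(649/17).
Reduce top mod 17: now compute (3/17).
Reciprocity: 3 ≡ 3 and 17 ≡ 1 (mod 4), so (3/17) = +(17/3).
Reduce top mod 3: now compute (2/3).
Pull out 2: since 3 ≡ 3 (mod 8), (2/3) = -1.
Reached (1/3) = 1. Collecting the sign flips along the way, the symbol is -1.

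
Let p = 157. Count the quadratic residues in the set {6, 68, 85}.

1

(6/157) = -1 → non-residue.
(68/157) = +1 → QR.
(85/157) = -1 → non-residue.
Total quadratic residues among the 3: 1.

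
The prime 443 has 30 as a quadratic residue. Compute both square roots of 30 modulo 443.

Since 443 ≡ 3 (mod 4), a square root of 30 is 30^((443+1)/4) = 30^111 mod 443.
Repeated squaring: 30^2≡14, 30^4≡196, 30^8≡318, 30^16≡120, 30^32≡224, 30^64≡117 (mod 443).
30^111 = 30^(64+32+8+4+2+1) ≡ 284 (mod 443).
Check: 284² = 80656 ≡ 30 (mod 443). The two roots are 159 and 284.

159, 284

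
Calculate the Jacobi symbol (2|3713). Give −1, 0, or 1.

1

Pull out 2: since 3713 ≡ 1 (mod 8), (2/3713) = +1.
Reached (1/3713) = 1. Collecting the sign flips along the way, the symbol is +1.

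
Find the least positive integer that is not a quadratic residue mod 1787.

2

(2/1787) = −1, so 2 is the smallest positive non-residue mod 1787.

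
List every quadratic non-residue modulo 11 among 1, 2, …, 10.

Square k = 1,…,5 (k and 11−k give the same square):
1²=1, 2²=4, 3²=9, 4²≡5, 5²≡3 (mod 11).
The residues are {1, 3, 4, 5, 9}; the non-residues are the remaining 5 nonzero classes.

2 6 7 8 10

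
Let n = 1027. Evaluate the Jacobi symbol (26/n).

0

Pull out 2: since 1027 ≡ 3 (mod 8), (2/1027) = -1.
Reciprocity: 13 ≡ 1 and 1027 ≡ 3 (mod 4), so (13/1027) = +(1027/13).
Reduce top mod 13: now compute (0/13).
Top reduces to 0: gcd > 1, so the symbol is 0.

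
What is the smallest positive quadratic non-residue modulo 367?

(2/367) = +1, so 2 is a residue.
(3/367) = −1, so 3 is the smallest positive non-residue mod 367.

3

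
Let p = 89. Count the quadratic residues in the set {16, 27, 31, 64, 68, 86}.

3

(16/89) = +1 → QR.
(27/89) = -1 → non-residue.
(31/89) = -1 → non-residue.
(64/89) = +1 → QR.
(68/89) = +1 → QR.
(86/89) = -1 → non-residue.
Total quadratic residues among the 6: 3.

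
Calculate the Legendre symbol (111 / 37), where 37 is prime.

0

First reduce: 111 ≡ 0 (mod 37).
Top reduces to 0: gcd > 1, so the symbol is 0.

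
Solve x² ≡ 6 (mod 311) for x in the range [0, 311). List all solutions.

Since 311 ≡ 3 (mod 4), a square root of 6 is 6^((311+1)/4) = 6^78 mod 311.
Repeated squaring: 6^2≡36, 6^4≡52, 6^8≡216, 6^16≡6, 6^32≡36, 6^64≡52 (mod 311).
6^78 = 6^(64+8+4+2) ≡ 216 (mod 311).
Check: 216² = 46656 ≡ 6 (mod 311). The two roots are 95 and 216.

95, 216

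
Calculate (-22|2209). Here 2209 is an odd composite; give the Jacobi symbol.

First reduce: -22 ≡ 2187 (mod 2209).
Reciprocity: 2187 ≡ 3 and 2209 ≡ 1 (mod 4), so (2187/2209) = +(2209/2187).
Reduce top mod 2187: now compute (22/2187).
Pull out 2: since 2187 ≡ 3 (mod 8), (2/2187) = -1.
Reciprocity: 11 ≡ 3 and 2187 ≡ 3 (mod 4), so (11/2187) = −(2187/11).
Reduce top mod 11: now compute (9/11).
Reciprocity: 9 ≡ 1 and 11 ≡ 3 (mod 4), so (9/11) = +(11/9).
Reduce top mod 9: now compute (2/9).
Pull out 2: since 9 ≡ 1 (mod 8), (2/9) = +1.
Reached (1/9) = 1. Collecting the sign flips along the way, the symbol is +1.

1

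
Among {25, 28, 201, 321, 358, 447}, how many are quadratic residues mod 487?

(25/487) = +1 → QR.
(28/487) = -1 → non-residue.
(201/487) = -1 → non-residue.
(321/487) = -1 → non-residue.
(358/487) = -1 → non-residue.
(447/487) = +1 → QR.
Total quadratic residues among the 6: 2.

2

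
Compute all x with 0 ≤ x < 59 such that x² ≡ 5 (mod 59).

Since 59 ≡ 3 (mod 4), a square root of 5 is 5^((59+1)/4) = 5^15 mod 59.
Repeated squaring: 5^2≡25, 5^4≡35, 5^8≡45 (mod 59).
5^15 = 5^(8+4+2+1) ≡ 51 (mod 59).
Check: 51² = 2601 ≡ 5 (mod 59). The two roots are 8 and 51.

8, 51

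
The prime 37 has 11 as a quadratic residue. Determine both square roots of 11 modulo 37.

37 ≡ 1 (mod 4), so we find a root by search.
Trying successive values, 14² = 196 ≡ 11 (mod 37). The other root is 37 − 14 = 23.

14, 23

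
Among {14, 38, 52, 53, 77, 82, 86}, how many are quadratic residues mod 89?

(14/89) = -1 → non-residue.
(38/89) = -1 → non-residue.
(52/89) = -1 → non-residue.
(53/89) = +1 → QR.
(77/89) = -1 → non-residue.
(82/89) = -1 → non-residue.
(86/89) = -1 → non-residue.
Total quadratic residues among the 7: 1.

1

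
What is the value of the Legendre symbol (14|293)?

Pull out 2: since 293 ≡ 5 (mod 8), (2/293) = -1.
Reciprocity: 7 ≡ 3 and 293 ≡ 1 (mod 4), so (7/293) = +(293/7).
Reduce top mod 7: now compute (6/7).
Pull out 2: since 7 ≡ 7 (mod 8), (2/7) = +1.
Reciprocity: 3 ≡ 3 and 7 ≡ 3 (mod 4), so (3/7) = −(7/3).
Reduce top mod 3: now compute (1/3).
Reached (1/3) = 1. Collecting the sign flips along the way, the symbol is +1.

1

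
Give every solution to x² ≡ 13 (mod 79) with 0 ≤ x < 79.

Since 79 ≡ 3 (mod 4), a square root of 13 is 13^((79+1)/4) = 13^20 mod 79.
Repeated squaring: 13^2≡11, 13^4≡42, 13^8≡26, 13^16≡44 (mod 79).
13^20 = 13^(16+4) ≡ 31 (mod 79).
Check: 31² = 961 ≡ 13 (mod 79). The two roots are 31 and 48.

31, 48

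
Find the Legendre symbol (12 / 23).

Euler's criterion: (12/23) ≡ 12^11 (mod 23).
12^2 ≡ 6 (mod 23)
12^4 ≡ 13 (mod 23)
12^8 ≡ 8 (mod 23)
12^11 = 12^(8+2+1) ≡ 1 (mod 23).
Result is 1, so (12/23) = 1.

1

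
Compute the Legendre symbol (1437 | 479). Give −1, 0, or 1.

First reduce: 1437 ≡ 0 (mod 479).
Top reduces to 0: gcd > 1, so the symbol is 0.

0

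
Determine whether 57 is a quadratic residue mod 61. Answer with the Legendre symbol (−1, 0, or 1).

1

Reciprocity: 57 ≡ 1 and 61 ≡ 1 (mod 4), so (57/61) = +(61/57).
Reduce top mod 57: now compute (4/57).
Pull out 2^2: since 57 ≡ 1 (mod 8), (2/57) = +1, so (2/57)^2 = +1.
Reached (1/57) = 1. Collecting the sign flips along the way, the symbol is +1.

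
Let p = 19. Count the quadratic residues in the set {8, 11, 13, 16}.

(8/19) = -1 → non-residue.
(11/19) = +1 → QR.
(13/19) = -1 → non-residue.
(16/19) = +1 → QR.
Total quadratic residues among the 4: 2.

2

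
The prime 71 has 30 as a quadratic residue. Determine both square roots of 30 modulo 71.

32, 39

Since 71 ≡ 3 (mod 4), a square root of 30 is 30^((71+1)/4) = 30^18 mod 71.
Repeated squaring: 30^2≡48, 30^4≡32, 30^8≡30, 30^16≡48 (mod 71).
30^18 = 30^(16+2) ≡ 32 (mod 71).
Check: 32² = 1024 ≡ 30 (mod 71). The two roots are 32 and 39.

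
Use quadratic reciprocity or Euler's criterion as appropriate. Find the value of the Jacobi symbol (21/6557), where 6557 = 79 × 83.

1

Reciprocity: 21 ≡ 1 and 6557 ≡ 1 (mod 4), so (21/6557) = +(6557/21).
Reduce top mod 21: now compute (5/21).
Reciprocity: 5 ≡ 1 and 21 ≡ 1 (mod 4), so (5/21) = +(21/5).
Reduce top mod 5: now compute (1/5).
Reached (1/5) = 1. Collecting the sign flips along the way, the symbol is +1.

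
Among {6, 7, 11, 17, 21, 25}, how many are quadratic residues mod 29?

3

(6/29) = +1 → QR.
(7/29) = +1 → QR.
(11/29) = -1 → non-residue.
(17/29) = -1 → non-residue.
(21/29) = -1 → non-residue.
(25/29) = +1 → QR.
Total quadratic residues among the 6: 3.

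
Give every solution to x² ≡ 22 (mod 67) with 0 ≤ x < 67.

Since 67 ≡ 3 (mod 4), a square root of 22 is 22^((67+1)/4) = 22^17 mod 67.
Repeated squaring: 22^2≡15, 22^4≡24, 22^8≡40, 22^16≡59 (mod 67).
22^17 = 22^(16+1) ≡ 25 (mod 67).
Check: 25² = 625 ≡ 22 (mod 67). The two roots are 25 and 42.

25, 42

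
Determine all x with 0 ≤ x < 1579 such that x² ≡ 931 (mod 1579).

Since 1579 ≡ 3 (mod 4), a square root of 931 is 931^((1579+1)/4) = 931^395 mod 1579.
Repeated squaring: 931^2≡1469, 931^4≡1047, 931^8≡383, 931^16≡1421, 931^32≡1279, 931^64≡1576, 931^128≡9, 931^256≡81 (mod 1579).
931^395 = 931^(256+128+8+2+1) ≡ 1060 (mod 1579).
Check: 1060² = 1123600 ≡ 931 (mod 1579). The two roots are 519 and 1060.

519, 1060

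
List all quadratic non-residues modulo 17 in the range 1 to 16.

Square k = 1,…,8 (k and 17−k give the same square):
1²=1, 2²=4, 3²=9, 4²=16, 5²≡8, 6²≡2, 7²≡15, 8²≡13 (mod 17).
The residues are {1, 2, 4, 8, 9, 13, 15, 16}; the non-residues are the remaining 8 nonzero classes.

3 5 6 7 10 11 12 14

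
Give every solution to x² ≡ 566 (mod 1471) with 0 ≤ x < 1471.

89, 1382

Since 1471 ≡ 3 (mod 4), a square root of 566 is 566^((1471+1)/4) = 566^368 mod 1471.
Repeated squaring: 566^2≡1149, 566^4≡714, 566^8≡830, 566^16≡472, 566^32≡663, 566^64≡1211, 566^128≡1405, 566^256≡1414 (mod 1471).
566^368 = 566^(256+64+32+16) ≡ 89 (mod 1471).
Check: 89² = 7921 ≡ 566 (mod 1471). The two roots are 89 and 1382.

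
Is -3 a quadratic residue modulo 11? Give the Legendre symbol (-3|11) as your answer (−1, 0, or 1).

-1

Euler's criterion: (-3/11) ≡ 8^5 (mod 11).
8^2 ≡ 9 (mod 11)
8^4 ≡ 4 (mod 11)
8^5 = 8^(4+1) ≡ 10 (mod 11).
Result is 10 ≡ −1, so (-3/11) = −1.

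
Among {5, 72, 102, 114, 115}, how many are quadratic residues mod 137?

2

(5/137) = -1 → non-residue.
(72/137) = +1 → QR.
(102/137) = -1 → non-residue.
(114/137) = -1 → non-residue.
(115/137) = +1 → QR.
Total quadratic residues among the 5: 2.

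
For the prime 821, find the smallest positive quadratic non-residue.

(2/821) = −1, so 2 is the smallest positive non-residue mod 821.

2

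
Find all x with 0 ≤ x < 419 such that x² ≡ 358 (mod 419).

Since 419 ≡ 3 (mod 4), a square root of 358 is 358^((419+1)/4) = 358^105 mod 419.
Repeated squaring: 358^2≡369, 358^4≡405, 358^8≡196, 358^16≡287, 358^32≡245, 358^64≡108 (mod 419).
358^105 = 358^(64+32+8+1) ≡ 134 (mod 419).
Check: 134² = 17956 ≡ 358 (mod 419). The two roots are 134 and 285.

134, 285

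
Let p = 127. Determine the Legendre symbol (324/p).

First reduce: 324 ≡ 70 (mod 127).
Pull out 2: since 127 ≡ 7 (mod 8), (2/127) = +1.
Reciprocity: 35 ≡ 3 and 127 ≡ 3 (mod 4), so (35/127) = −(127/35).
Reduce top mod 35: now compute (22/35).
Pull out 2: since 35 ≡ 3 (mod 8), (2/35) = -1.
Reciprocity: 11 ≡ 3 and 35 ≡ 3 (mod 4), so (11/35) = −(35/11).
Reduce top mod 11: now compute (2/11).
Pull out 2: since 11 ≡ 3 (mod 8), (2/11) = -1.
Reached (1/11) = 1. Collecting the sign flips along the way, the symbol is +1.

1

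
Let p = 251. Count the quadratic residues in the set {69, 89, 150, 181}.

(69/251) = +1 → QR.
(89/251) = +1 → QR.
(150/251) = -1 → non-residue.
(181/251) = +1 → QR.
Total quadratic residues among the 4: 3.

3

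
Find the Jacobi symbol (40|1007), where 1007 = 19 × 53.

-1

Pull out 2^3: since 1007 ≡ 7 (mod 8), (2/1007) = +1, so (2/1007)^3 = +1.
Reciprocity: 5 ≡ 1 and 1007 ≡ 3 (mod 4), so (5/1007) = +(1007/5).
Reduce top mod 5: now compute (2/5).
Pull out 2: since 5 ≡ 5 (mod 8), (2/5) = -1.
Reached (1/5) = 1. Collecting the sign flips along the way, the symbol is -1.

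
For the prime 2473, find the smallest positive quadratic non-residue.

5

(2/2473) = +1, so 2 is a residue.
(3/2473) = +1, so 3 is a residue.
(4/2473) = +1, so 4 is a residue.
(5/2473) = −1, so 5 is the smallest positive non-residue mod 2473.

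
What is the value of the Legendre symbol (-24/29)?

1

First reduce: -24 ≡ 5 (mod 29).
Reciprocity: 5 ≡ 1 and 29 ≡ 1 (mod 4), so (5/29) = +(29/5).
Reduce top mod 5: now compute (4/5).
Pull out 2^2: since 5 ≡ 5 (mod 8), (2/5) = -1, so (2/5)^2 = +1.
Reached (1/5) = 1. Collecting the sign flips along the way, the symbol is +1.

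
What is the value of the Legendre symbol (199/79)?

-1

Euler's criterion: (199/79) ≡ 41^39 (mod 79).
41^2 ≡ 22 (mod 79)
41^4 ≡ 10 (mod 79)
41^8 ≡ 21 (mod 79)
41^16 ≡ 46 (mod 79)
41^32 ≡ 62 (mod 79)
41^39 = 41^(32+4+2+1) ≡ 78 (mod 79).
Result is 78 ≡ −1, so (199/79) = −1.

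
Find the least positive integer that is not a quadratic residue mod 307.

(2/307) = −1, so 2 is the smallest positive non-residue mod 307.

2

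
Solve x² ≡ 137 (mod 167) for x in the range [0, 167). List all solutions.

53, 114

Since 167 ≡ 3 (mod 4), a square root of 137 is 137^((167+1)/4) = 137^42 mod 167.
Repeated squaring: 137^2≡65, 137^4≡50, 137^8≡162, 137^16≡25, 137^32≡124 (mod 167).
137^42 = 137^(32+8+2) ≡ 114 (mod 167).
Check: 114² = 12996 ≡ 137 (mod 167). The two roots are 53 and 114.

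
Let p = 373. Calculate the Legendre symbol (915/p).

1

First reduce: 915 ≡ 169 (mod 373).
Reciprocity: 169 ≡ 1 and 373 ≡ 1 (mod 4), so (169/373) = +(373/169).
Reduce top mod 169: now compute (35/169).
Reciprocity: 35 ≡ 3 and 169 ≡ 1 (mod 4), so (35/169) = +(169/35).
Reduce top mod 35: now compute (29/35).
Reciprocity: 29 ≡ 1 and 35 ≡ 3 (mod 4), so (29/35) = +(35/29).
Reduce top mod 29: now compute (6/29).
Pull out 2: since 29 ≡ 5 (mod 8), (2/29) = -1.
Reciprocity: 3 ≡ 3 and 29 ≡ 1 (mod 4), so (3/29) = +(29/3).
Reduce top mod 3: now compute (2/3).
Pull out 2: since 3 ≡ 3 (mod 8), (2/3) = -1.
Reached (1/3) = 1. Collecting the sign flips along the way, the symbol is +1.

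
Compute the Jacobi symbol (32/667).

Pull out 2^5: since 667 ≡ 3 (mod 8), (2/667) = -1, so (2/667)^5 = -1.
Reached (1/667) = 1. Collecting the sign flips along the way, the symbol is -1.

-1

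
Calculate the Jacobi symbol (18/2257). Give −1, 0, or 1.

Pull out 2: since 2257 ≡ 1 (mod 8), (2/2257) = +1.
Reciprocity: 9 ≡ 1 and 2257 ≡ 1 (mod 4), so (9/2257) = +(2257/9).
Reduce top mod 9: now compute (7/9).
Reciprocity: 7 ≡ 3 and 9 ≡ 1 (mod 4), so (7/9) = +(9/7).
Reduce top mod 7: now compute (2/7).
Pull out 2: since 7 ≡ 7 (mod 8), (2/7) = +1.
Reached (1/7) = 1. Collecting the sign flips along the way, the symbol is +1.

1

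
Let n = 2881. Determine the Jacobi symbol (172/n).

Pull out 2^2: since 2881 ≡ 1 (mod 8), (2/2881) = +1, so (2/2881)^2 = +1.
Reciprocity: 43 ≡ 3 and 2881 ≡ 1 (mod 4), so (43/2881) = +(2881/43).
Reduce top mod 43: now compute (0/43).
Top reduces to 0: gcd > 1, so the symbol is 0.

0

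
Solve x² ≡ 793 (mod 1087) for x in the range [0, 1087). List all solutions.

482, 605

Since 1087 ≡ 3 (mod 4), a square root of 793 is 793^((1087+1)/4) = 793^272 mod 1087.
Repeated squaring: 793^2≡563, 793^4≡652, 793^8≡87, 793^16≡1047, 793^32≡513, 793^64≡115, 793^128≡181, 793^256≡151 (mod 1087).
793^272 = 793^(256+16) ≡ 482 (mod 1087).
Check: 482² = 232324 ≡ 793 (mod 1087). The two roots are 482 and 605.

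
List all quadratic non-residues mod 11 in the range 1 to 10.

Square k = 1,…,5 (k and 11−k give the same square):
1²=1, 2²=4, 3²=9, 4²≡5, 5²≡3 (mod 11).
The residues are {1, 3, 4, 5, 9}; the non-residues are the remaining 5 nonzero classes.

2, 6, 7, 8, 10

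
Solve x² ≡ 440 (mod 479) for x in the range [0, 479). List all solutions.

140, 339

Since 479 ≡ 3 (mod 4), a square root of 440 is 440^((479+1)/4) = 440^120 mod 479.
Repeated squaring: 440^2≡84, 440^4≡350, 440^8≡355, 440^16≡48, 440^32≡388, 440^64≡138 (mod 479).
440^120 = 440^(64+32+16+8) ≡ 140 (mod 479).
Check: 140² = 19600 ≡ 440 (mod 479). The two roots are 140 and 339.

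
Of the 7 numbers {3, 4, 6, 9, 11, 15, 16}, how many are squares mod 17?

(3/17) = -1 → non-residue.
(4/17) = +1 → QR.
(6/17) = -1 → non-residue.
(9/17) = +1 → QR.
(11/17) = -1 → non-residue.
(15/17) = +1 → QR.
(16/17) = +1 → QR.
Total quadratic residues among the 7: 4.

4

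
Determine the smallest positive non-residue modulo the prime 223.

(2/223) = +1, so 2 is a residue.
(3/223) = −1, so 3 is the smallest positive non-residue mod 223.

3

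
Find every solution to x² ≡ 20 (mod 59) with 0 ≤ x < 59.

Since 59 ≡ 3 (mod 4), a square root of 20 is 20^((59+1)/4) = 20^15 mod 59.
Repeated squaring: 20^2≡46, 20^4≡51, 20^8≡5 (mod 59).
20^15 = 20^(8+4+2+1) ≡ 16 (mod 59).
Check: 16² = 256 ≡ 20 (mod 59). The two roots are 16 and 43.

16, 43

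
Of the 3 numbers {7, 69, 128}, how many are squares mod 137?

3

(7/137) = +1 → QR.
(69/137) = +1 → QR.
(128/137) = +1 → QR.
Total quadratic residues among the 3: 3.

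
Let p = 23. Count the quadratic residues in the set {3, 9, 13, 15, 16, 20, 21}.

4

(3/23) = +1 → QR.
(9/23) = +1 → QR.
(13/23) = +1 → QR.
(15/23) = -1 → non-residue.
(16/23) = +1 → QR.
(20/23) = -1 → non-residue.
(21/23) = -1 → non-residue.
Total quadratic residues among the 7: 4.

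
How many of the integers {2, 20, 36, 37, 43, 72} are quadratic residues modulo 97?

(2/97) = +1 → QR.
(20/97) = -1 → non-residue.
(36/97) = +1 → QR.
(37/97) = -1 → non-residue.
(43/97) = +1 → QR.
(72/97) = +1 → QR.
Total quadratic residues among the 6: 4.

4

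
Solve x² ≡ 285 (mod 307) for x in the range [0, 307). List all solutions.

Since 307 ≡ 3 (mod 4), a square root of 285 is 285^((307+1)/4) = 285^77 mod 307.
Repeated squaring: 285^2≡177, 285^4≡15, 285^8≡225, 285^16≡277, 285^32≡286, 285^64≡134 (mod 307).
285^77 = 285^(64+8+4+1) ≡ 63 (mod 307).
Check: 63² = 3969 ≡ 285 (mod 307). The two roots are 63 and 244.

63, 244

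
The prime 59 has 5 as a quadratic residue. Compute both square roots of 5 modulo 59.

8, 51

Since 59 ≡ 3 (mod 4), a square root of 5 is 5^((59+1)/4) = 5^15 mod 59.
Repeated squaring: 5^2≡25, 5^4≡35, 5^8≡45 (mod 59).
5^15 = 5^(8+4+2+1) ≡ 51 (mod 59).
Check: 51² = 2601 ≡ 5 (mod 59). The two roots are 8 and 51.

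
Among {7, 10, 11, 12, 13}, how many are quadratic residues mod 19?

2

(7/19) = +1 → QR.
(10/19) = -1 → non-residue.
(11/19) = +1 → QR.
(12/19) = -1 → non-residue.
(13/19) = -1 → non-residue.
Total quadratic residues among the 5: 2.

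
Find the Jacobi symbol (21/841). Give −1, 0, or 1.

Reciprocity: 21 ≡ 1 and 841 ≡ 1 (mod 4), so (21/841) = +(841/21).
Reduce top mod 21: now compute (1/21).
Reached (1/21) = 1. Collecting the sign flips along the way, the symbol is +1.

1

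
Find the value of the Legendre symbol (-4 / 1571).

First reduce: -4 ≡ 1567 (mod 1571).
Reciprocity: 1567 ≡ 3 and 1571 ≡ 3 (mod 4), so (1567/1571) = −(1571/1567).
Reduce top mod 1567: now compute (4/1567).
Pull out 2^2: since 1567 ≡ 7 (mod 8), (2/1567) = +1, so (2/1567)^2 = +1.
Reached (1/1567) = 1. Collecting the sign flips along the way, the symbol is -1.

-1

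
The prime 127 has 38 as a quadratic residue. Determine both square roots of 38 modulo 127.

61, 66

Since 127 ≡ 3 (mod 4), a square root of 38 is 38^((127+1)/4) = 38^32 mod 127.
Repeated squaring: 38^2≡47, 38^4≡50, 38^8≡87, 38^16≡76, 38^32≡61 (mod 127).
38^32 = 38^(32) ≡ 61 (mod 127).
Check: 61² = 3721 ≡ 38 (mod 127). The two roots are 61 and 66.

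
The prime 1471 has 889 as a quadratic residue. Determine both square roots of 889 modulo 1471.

219, 1252

Since 1471 ≡ 3 (mod 4), a square root of 889 is 889^((1471+1)/4) = 889^368 mod 1471.
Repeated squaring: 889^2≡394, 889^4≡781, 889^8≡967, 889^16≡1004, 889^32≡381, 889^64≡1003, 889^128≡1316, 889^256≡489 (mod 1471).
889^368 = 889^(256+64+32+16) ≡ 219 (mod 1471).
Check: 219² = 47961 ≡ 889 (mod 1471). The two roots are 219 and 1252.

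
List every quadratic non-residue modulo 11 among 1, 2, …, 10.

2, 6, 7, 8, 10

Square k = 1,…,5 (k and 11−k give the same square):
1²=1, 2²=4, 3²=9, 4²≡5, 5²≡3 (mod 11).
The residues are {1, 3, 4, 5, 9}; the non-residues are the remaining 5 nonzero classes.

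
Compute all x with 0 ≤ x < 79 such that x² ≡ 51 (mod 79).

29, 50

Since 79 ≡ 3 (mod 4), a square root of 51 is 51^((79+1)/4) = 51^20 mod 79.
Repeated squaring: 51^2≡73, 51^4≡36, 51^8≡32, 51^16≡76 (mod 79).
51^20 = 51^(16+4) ≡ 50 (mod 79).
Check: 50² = 2500 ≡ 51 (mod 79). The two roots are 29 and 50.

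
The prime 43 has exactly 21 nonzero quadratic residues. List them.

1, 4, 6, 9, 10, 11, 13, 14, 15, 16, 17, 21, 23, 24, 25, 31, 35, 36, 38, 40, 41

Square k = 1,…,21 (k and 43−k give the same square):
1²=1, 2²=4, 3²=9, 4²=16, 5²=25, 6²=36, 7²≡6, 8²≡21, 9²≡38, 10²≡14, 11²≡35, 12²≡15, 13²≡40, 14²≡24, 15²≡10, 16²≡41, 17²≡31, 18²≡23, 19²≡17, 20²≡13, 21²≡11 (mod 43).
So the quadratic residues mod 43 are {1, 4, 6, 9, 10, 11, 13, 14, 15, 16, 17, 21, 23, 24, 25, 31, 35, 36, 38, 40, 41}.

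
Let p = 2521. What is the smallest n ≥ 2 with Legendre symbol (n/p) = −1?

11

(2/2521) = +1, so 2 is a residue.
(3/2521) = +1, so 3 is a residue.
(4/2521) = +1, so 4 is a residue.
(5/2521) = +1, so 5 is a residue.
(6/2521) = +1, so 6 is a residue.
(7/2521) = +1, so 7 is a residue.
(8/2521) = +1, so 8 is a residue.
(9/2521) = +1, so 9 is a residue.
(10/2521) = +1, so 10 is a residue.
(11/2521) = −1, so 11 is the smallest positive non-residue mod 2521.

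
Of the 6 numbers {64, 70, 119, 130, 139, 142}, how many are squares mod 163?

(64/163) = +1 → QR.
(70/163) = -1 → non-residue.
(119/163) = +1 → QR.
(130/163) = -1 → non-residue.
(139/163) = -1 → non-residue.
(142/163) = -1 → non-residue.
Total quadratic residues among the 6: 2.

2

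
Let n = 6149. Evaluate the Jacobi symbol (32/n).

Pull out 2^5: since 6149 ≡ 5 (mod 8), (2/6149) = -1, so (2/6149)^5 = -1.
Reached (1/6149) = 1. Collecting the sign flips along the way, the symbol is -1.

-1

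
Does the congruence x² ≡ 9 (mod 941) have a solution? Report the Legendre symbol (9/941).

Reciprocity: 9 ≡ 1 and 941 ≡ 1 (mod 4), so (9/941) = +(941/9).
Reduce top mod 9: now compute (5/9).
Reciprocity: 5 ≡ 1 and 9 ≡ 1 (mod 4), so (5/9) = +(9/5).
Reduce top mod 5: now compute (4/5).
Pull out 2^2: since 5 ≡ 5 (mod 8), (2/5) = -1, so (2/5)^2 = +1.
Reached (1/5) = 1. Collecting the sign flips along the way, the symbol is +1.

1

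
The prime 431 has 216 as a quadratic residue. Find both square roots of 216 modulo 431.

94, 337

Since 431 ≡ 3 (mod 4), a square root of 216 is 216^((431+1)/4) = 216^108 mod 431.
Repeated squaring: 216^2≡108, 216^4≡27, 216^8≡298, 216^16≡18, 216^32≡324, 216^64≡243 (mod 431).
216^108 = 216^(64+32+8+4) ≡ 337 (mod 431).
Check: 337² = 113569 ≡ 216 (mod 431). The two roots are 94 and 337.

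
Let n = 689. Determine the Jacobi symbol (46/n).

-1

Pull out 2: since 689 ≡ 1 (mod 8), (2/689) = +1.
Reciprocity: 23 ≡ 3 and 689 ≡ 1 (mod 4), so (23/689) = +(689/23).
Reduce top mod 23: now compute (22/23).
Pull out 2: since 23 ≡ 7 (mod 8), (2/23) = +1.
Reciprocity: 11 ≡ 3 and 23 ≡ 3 (mod 4), so (11/23) = −(23/11).
Reduce top mod 11: now compute (1/11).
Reached (1/11) = 1. Collecting the sign flips along the way, the symbol is -1.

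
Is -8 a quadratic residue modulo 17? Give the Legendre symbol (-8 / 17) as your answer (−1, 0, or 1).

First reduce: -8 ≡ 9 (mod 17).
Reciprocity: 9 ≡ 1 and 17 ≡ 1 (mod 4), so (9/17) = +(17/9).
Reduce top mod 9: now compute (8/9).
Pull out 2^3: since 9 ≡ 1 (mod 8), (2/9) = +1, so (2/9)^3 = +1.
Reached (1/9) = 1. Collecting the sign flips along the way, the symbol is +1.

1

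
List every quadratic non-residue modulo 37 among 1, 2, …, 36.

Square k = 1,…,18 (k and 37−k give the same square):
1²=1, 2²=4, 3²=9, 4²=16, 5²=25, 6²=36, 7²≡12, 8²≡27, 9²≡7, 10²≡26, 11²≡10, 12²≡33, 13²≡21, 14²≡11, 15²≡3, 16²≡34, 17²≡30, 18²≡28 (mod 37).
The residues are {1, 3, 4, 7, 9, 10, 11, 12, 16, 21, 25, 26, 27, 28, 30, 33, 34, 36}; the non-residues are the remaining 18 nonzero classes.

2,5,6,8,13,14,15,17,18,19,20,22,23,24,29,31,32,35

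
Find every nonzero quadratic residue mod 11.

1 3 4 5 9

Square k = 1,…,5 (k and 11−k give the same square):
1²=1, 2²=4, 3²=9, 4²≡5, 5²≡3 (mod 11).
So the quadratic residues mod 11 are {1, 3, 4, 5, 9}.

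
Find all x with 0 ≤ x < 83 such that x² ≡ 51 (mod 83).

36, 47

Since 83 ≡ 3 (mod 4), a square root of 51 is 51^((83+1)/4) = 51^21 mod 83.
Repeated squaring: 51^2≡28, 51^4≡37, 51^8≡41, 51^16≡21 (mod 83).
51^21 = 51^(16+4+1) ≡ 36 (mod 83).
Check: 36² = 1296 ≡ 51 (mod 83). The two roots are 36 and 47.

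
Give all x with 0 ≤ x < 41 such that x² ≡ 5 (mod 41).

13, 28

41 ≡ 1 (mod 4), so we find a root by search.
Trying successive values, 13² = 169 ≡ 5 (mod 41). The other root is 41 − 13 = 28.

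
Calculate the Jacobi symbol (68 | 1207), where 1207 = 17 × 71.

0

Pull out 2^2: since 1207 ≡ 7 (mod 8), (2/1207) = +1, so (2/1207)^2 = +1.
Reciprocity: 17 ≡ 1 and 1207 ≡ 3 (mod 4), so (17/1207) = +(1207/17).
Reduce top mod 17: now compute (0/17).
Top reduces to 0: gcd > 1, so the symbol is 0.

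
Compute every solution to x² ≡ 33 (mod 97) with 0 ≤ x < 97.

97 ≡ 1 (mod 4), so we find a root by search.
Trying successive values, 18² = 324 ≡ 33 (mod 97). The other root is 97 − 18 = 79.

18, 79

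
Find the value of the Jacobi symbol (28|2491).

1

Pull out 2^2: since 2491 ≡ 3 (mod 8), (2/2491) = -1, so (2/2491)^2 = +1.
Reciprocity: 7 ≡ 3 and 2491 ≡ 3 (mod 4), so (7/2491) = −(2491/7).
Reduce top mod 7: now compute (6/7).
Pull out 2: since 7 ≡ 7 (mod 8), (2/7) = +1.
Reciprocity: 3 ≡ 3 and 7 ≡ 3 (mod 4), so (3/7) = −(7/3).
Reduce top mod 3: now compute (1/3).
Reached (1/3) = 1. Collecting the sign flips along the way, the symbol is +1.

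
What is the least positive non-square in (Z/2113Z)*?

(2/2113) = +1, so 2 is a residue.
(3/2113) = +1, so 3 is a residue.
(4/2113) = +1, so 4 is a residue.
(5/2113) = −1, so 5 is the smallest positive non-residue mod 2113.

5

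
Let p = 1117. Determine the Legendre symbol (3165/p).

First reduce: 3165 ≡ 931 (mod 1117).
Reciprocity: 931 ≡ 3 and 1117 ≡ 1 (mod 4), so (931/1117) = +(1117/931).
Reduce top mod 931: now compute (186/931).
Pull out 2: since 931 ≡ 3 (mod 8), (2/931) = -1.
Reciprocity: 93 ≡ 1 and 931 ≡ 3 (mod 4), so (93/931) = +(931/93).
Reduce top mod 93: now compute (1/93).
Reached (1/93) = 1. Collecting the sign flips along the way, the symbol is -1.

-1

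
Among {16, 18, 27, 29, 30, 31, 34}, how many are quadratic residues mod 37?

(16/37) = +1 → QR.
(18/37) = -1 → non-residue.
(27/37) = +1 → QR.
(29/37) = -1 → non-residue.
(30/37) = +1 → QR.
(31/37) = -1 → non-residue.
(34/37) = +1 → QR.
Total quadratic residues among the 7: 4.

4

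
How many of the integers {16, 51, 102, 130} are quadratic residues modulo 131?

(16/131) = +1 → QR.
(51/131) = -1 → non-residue.
(102/131) = +1 → QR.
(130/131) = -1 → non-residue.
Total quadratic residues among the 4: 2.

2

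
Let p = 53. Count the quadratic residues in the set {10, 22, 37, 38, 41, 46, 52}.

5

(10/53) = +1 → QR.
(22/53) = -1 → non-residue.
(37/53) = +1 → QR.
(38/53) = +1 → QR.
(41/53) = -1 → non-residue.
(46/53) = +1 → QR.
(52/53) = +1 → QR.
Total quadratic residues among the 7: 5.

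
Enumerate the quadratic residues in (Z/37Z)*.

1, 3, 4, 7, 9, 10, 11, 12, 16, 21, 25, 26, 27, 28, 30, 33, 34, 36

Square k = 1,…,18 (k and 37−k give the same square):
1²=1, 2²=4, 3²=9, 4²=16, 5²=25, 6²=36, 7²≡12, 8²≡27, 9²≡7, 10²≡26, 11²≡10, 12²≡33, 13²≡21, 14²≡11, 15²≡3, 16²≡34, 17²≡30, 18²≡28 (mod 37).
So the quadratic residues mod 37 are {1, 3, 4, 7, 9, 10, 11, 12, 16, 21, 25, 26, 27, 28, 30, 33, 34, 36}.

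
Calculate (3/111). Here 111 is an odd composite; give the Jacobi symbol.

Reciprocity: 3 ≡ 3 and 111 ≡ 3 (mod 4), so (3/111) = −(111/3).
Reduce top mod 3: now compute (0/3).
Top reduces to 0: gcd > 1, so the symbol is 0.

0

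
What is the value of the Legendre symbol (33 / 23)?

-1

First reduce: 33 ≡ 10 (mod 23).
Pull out 2: since 23 ≡ 7 (mod 8), (2/23) = +1.
Reciprocity: 5 ≡ 1 and 23 ≡ 3 (mod 4), so (5/23) = +(23/5).
Reduce top mod 5: now compute (3/5).
Reciprocity: 3 ≡ 3 and 5 ≡ 1 (mod 4), so (3/5) = +(5/3).
Reduce top mod 3: now compute (2/3).
Pull out 2: since 3 ≡ 3 (mod 8), (2/3) = -1.
Reached (1/3) = 1. Collecting the sign flips along the way, the symbol is -1.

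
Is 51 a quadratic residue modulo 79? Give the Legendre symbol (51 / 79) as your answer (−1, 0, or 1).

1

Euler's criterion: (51/79) ≡ 51^39 (mod 79).
51^2 ≡ 73 (mod 79)
51^4 ≡ 36 (mod 79)
51^8 ≡ 32 (mod 79)
51^16 ≡ 76 (mod 79)
51^32 ≡ 9 (mod 79)
51^39 = 51^(32+4+2+1) ≡ 1 (mod 79).
Result is 1, so (51/79) = 1.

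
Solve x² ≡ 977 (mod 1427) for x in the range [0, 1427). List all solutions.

Since 1427 ≡ 3 (mod 4), a square root of 977 is 977^((1427+1)/4) = 977^357 mod 1427.
Repeated squaring: 977^2≡1293, 977^4≡832, 977^8≡129, 977^16≡944, 977^32≡688, 977^64≡1007, 977^128≡879, 977^256≡634 (mod 1427).
977^357 = 977^(256+64+32+4+1) ≡ 401 (mod 1427).
Check: 401² = 160801 ≡ 977 (mod 1427). The two roots are 401 and 1026.

401, 1026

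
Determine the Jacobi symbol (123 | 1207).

-1

Reciprocity: 123 ≡ 3 and 1207 ≡ 3 (mod 4), so (123/1207) = −(1207/123).
Reduce top mod 123: now compute (100/123).
Pull out 2^2: since 123 ≡ 3 (mod 8), (2/123) = -1, so (2/123)^2 = +1.
Reciprocity: 25 ≡ 1 and 123 ≡ 3 (mod 4), so (25/123) = +(123/25).
Reduce top mod 25: now compute (23/25).
Reciprocity: 23 ≡ 3 and 25 ≡ 1 (mod 4), so (23/25) = +(25/23).
Reduce top mod 23: now compute (2/23).
Pull out 2: since 23 ≡ 7 (mod 8), (2/23) = +1.
Reached (1/23) = 1. Collecting the sign flips along the way, the symbol is -1.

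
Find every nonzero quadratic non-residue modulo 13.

Square k = 1,…,6 (k and 13−k give the same square):
1²=1, 2²=4, 3²=9, 4²≡3, 5²≡12, 6²≡10 (mod 13).
The residues are {1, 3, 4, 9, 10, 12}; the non-residues are the remaining 6 nonzero classes.

2, 5, 6, 7, 8, 11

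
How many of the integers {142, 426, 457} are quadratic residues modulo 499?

(142/499) = +1 → QR.
(426/499) = -1 → non-residue.
(457/499) = +1 → QR.
Total quadratic residues among the 3: 2.

2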